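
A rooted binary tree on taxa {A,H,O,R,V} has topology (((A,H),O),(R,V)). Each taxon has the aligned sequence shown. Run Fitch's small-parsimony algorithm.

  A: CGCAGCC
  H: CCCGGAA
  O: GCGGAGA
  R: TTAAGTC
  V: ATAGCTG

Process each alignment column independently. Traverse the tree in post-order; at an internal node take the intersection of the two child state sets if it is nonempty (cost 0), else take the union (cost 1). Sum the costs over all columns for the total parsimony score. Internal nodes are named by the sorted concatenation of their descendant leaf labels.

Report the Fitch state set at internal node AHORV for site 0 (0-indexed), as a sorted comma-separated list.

A,C,G,T

[col 0] AH: children A:{C}, H:{C} ∩→ {C}; cost 0
[col 0] AHO: children AH:{C}, O:{G} ∪→ {C,G}; cost 1
[col 0] RV: children R:{T}, V:{A} ∪→ {A,T}; cost 1
[col 0] AHORV: children AHO:{C,G}, RV:{A,T} ∪→ {A,C,G,T}; cost 1
[col 1] AH: children A:{G}, H:{C} ∪→ {C,G}; cost 1
[col 1] AHO: children AH:{C,G}, O:{C} ∩→ {C}; cost 0
[col 1] RV: children R:{T}, V:{T} ∩→ {T}; cost 0
[col 1] AHORV: children AHO:{C}, RV:{T} ∪→ {C,T}; cost 1
[col 2] AH: children A:{C}, H:{C} ∩→ {C}; cost 0
[col 2] AHO: children AH:{C}, O:{G} ∪→ {C,G}; cost 1
[col 2] RV: children R:{A}, V:{A} ∩→ {A}; cost 0
[col 2] AHORV: children AHO:{C,G}, RV:{A} ∪→ {A,C,G}; cost 1
[col 3] AH: children A:{A}, H:{G} ∪→ {A,G}; cost 1
[col 3] AHO: children AH:{A,G}, O:{G} ∩→ {G}; cost 0
[col 3] RV: children R:{A}, V:{G} ∪→ {A,G}; cost 1
[col 3] AHORV: children AHO:{G}, RV:{A,G} ∩→ {G}; cost 0
[col 4] AH: children A:{G}, H:{G} ∩→ {G}; cost 0
[col 4] AHO: children AH:{G}, O:{A} ∪→ {A,G}; cost 1
[col 4] RV: children R:{G}, V:{C} ∪→ {C,G}; cost 1
[col 4] AHORV: children AHO:{A,G}, RV:{C,G} ∩→ {G}; cost 0
[col 5] AH: children A:{C}, H:{A} ∪→ {A,C}; cost 1
[col 5] AHO: children AH:{A,C}, O:{G} ∪→ {A,C,G}; cost 1
[col 5] RV: children R:{T}, V:{T} ∩→ {T}; cost 0
[col 5] AHORV: children AHO:{A,C,G}, RV:{T} ∪→ {A,C,G,T}; cost 1
[col 6] AH: children A:{C}, H:{A} ∪→ {A,C}; cost 1
[col 6] AHO: children AH:{A,C}, O:{A} ∩→ {A}; cost 0
[col 6] RV: children R:{C}, V:{G} ∪→ {C,G}; cost 1
[col 6] AHORV: children AHO:{A}, RV:{C,G} ∪→ {A,C,G}; cost 1
per-site changes: [3, 2, 2, 2, 2, 3, 3]; total = 17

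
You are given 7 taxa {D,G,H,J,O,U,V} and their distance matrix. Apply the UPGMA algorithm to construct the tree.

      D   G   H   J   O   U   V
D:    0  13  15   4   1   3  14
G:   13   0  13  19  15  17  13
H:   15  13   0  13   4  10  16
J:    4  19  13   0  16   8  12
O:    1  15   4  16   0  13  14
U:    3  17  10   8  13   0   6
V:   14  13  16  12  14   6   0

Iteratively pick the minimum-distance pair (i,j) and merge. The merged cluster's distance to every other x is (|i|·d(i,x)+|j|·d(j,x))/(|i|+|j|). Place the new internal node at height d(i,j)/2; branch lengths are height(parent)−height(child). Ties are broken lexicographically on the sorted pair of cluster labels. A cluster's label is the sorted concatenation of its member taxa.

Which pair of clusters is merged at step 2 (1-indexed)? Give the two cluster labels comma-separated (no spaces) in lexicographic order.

step 1: merge (D,O) at d=1; branch lengths D→1/2, O→1/2; new cluster DO
  updated: d(DO,G)=14, d(DO,H)=19/2, d(DO,J)=10, d(DO,U)=8, d(DO,V)=14
step 2: merge (U,V) at d=6; branch lengths U→3, V→3; new cluster UV
  updated: d(DO,UV)=11, d(G,UV)=15, d(H,UV)=13, d(J,UV)=10
step 3: merge (DO,H) at d=19/2; branch lengths DO→17/4, H→19/4; new cluster DHO
  updated: d(DHO,G)=41/3, d(DHO,J)=11, d(DHO,UV)=35/3
step 4: merge (J,UV) at d=10; branch lengths J→5, UV→2; new cluster JUV
  updated: d(DHO,JUV)=103/9, d(G,JUV)=49/3
step 5: merge (DHO,JUV) at d=103/9; branch lengths DHO→35/36, JUV→13/18; new cluster DHJOUV
  updated: d(DHJOUV,G)=15
step 6: merge (DHJOUV,G) at d=15; branch lengths DHJOUV→16/9, G→15/2; new cluster DGHJOUV
final tree: ((((D:1/2,O:1/2):17/4,H:19/4):35/36,(J:5,(U:3,V:3):2):13/18):16/9,G:15/2)
total length: 1223/36

U,V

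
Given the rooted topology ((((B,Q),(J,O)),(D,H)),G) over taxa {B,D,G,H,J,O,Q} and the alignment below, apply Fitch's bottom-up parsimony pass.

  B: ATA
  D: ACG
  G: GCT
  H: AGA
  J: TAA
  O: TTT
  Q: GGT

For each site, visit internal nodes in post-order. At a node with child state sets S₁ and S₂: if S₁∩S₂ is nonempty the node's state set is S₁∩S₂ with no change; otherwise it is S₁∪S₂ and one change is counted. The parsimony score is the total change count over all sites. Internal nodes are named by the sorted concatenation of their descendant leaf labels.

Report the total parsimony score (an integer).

11

BQ@0: {A} ∪ {G} = {A,G} (union, +1)
JO@0: {T} ∩ {T} = {T} (intersection, +0)
BJOQ@0: {A,G} ∪ {T} = {A,G,T} (union, +1)
DH@0: {A} ∩ {A} = {A} (intersection, +0)
BDHJOQ@0: {A,G,T} ∩ {A} = {A} (intersection, +0)
BDGHJOQ@0: {A} ∪ {G} = {A,G} (union, +1)
BQ@1: {T} ∪ {G} = {G,T} (union, +1)
JO@1: {A} ∪ {T} = {A,T} (union, +1)
BJOQ@1: {G,T} ∩ {A,T} = {T} (intersection, +0)
DH@1: {C} ∪ {G} = {C,G} (union, +1)
BDHJOQ@1: {T} ∪ {C,G} = {C,G,T} (union, +1)
BDGHJOQ@1: {C,G,T} ∩ {C} = {C} (intersection, +0)
BQ@2: {A} ∪ {T} = {A,T} (union, +1)
JO@2: {A} ∪ {T} = {A,T} (union, +1)
BJOQ@2: {A,T} ∩ {A,T} = {A,T} (intersection, +0)
DH@2: {G} ∪ {A} = {A,G} (union, +1)
BDHJOQ@2: {A,T} ∩ {A,G} = {A} (intersection, +0)
BDGHJOQ@2: {A} ∪ {T} = {A,T} (union, +1)
per-site changes: [3, 4, 4]; total = 11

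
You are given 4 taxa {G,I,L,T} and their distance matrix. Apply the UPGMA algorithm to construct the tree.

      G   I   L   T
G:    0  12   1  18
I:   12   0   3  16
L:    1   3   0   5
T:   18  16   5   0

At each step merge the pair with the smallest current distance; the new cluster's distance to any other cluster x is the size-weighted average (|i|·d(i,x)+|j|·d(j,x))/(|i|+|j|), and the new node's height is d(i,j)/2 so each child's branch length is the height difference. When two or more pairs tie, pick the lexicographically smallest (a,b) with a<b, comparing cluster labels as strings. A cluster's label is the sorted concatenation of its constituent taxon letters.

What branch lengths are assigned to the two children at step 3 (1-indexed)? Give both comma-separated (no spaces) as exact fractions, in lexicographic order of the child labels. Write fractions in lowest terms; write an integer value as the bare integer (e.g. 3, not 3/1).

step 1: merge (G,L) at d=1; branch lengths G→1/2, L→1/2; new cluster GL
  updated: d(GL,I)=15/2, d(GL,T)=23/2
step 2: merge (GL,I) at d=15/2; branch lengths GL→13/4, I→15/4; new cluster GIL
  updated: d(GIL,T)=13
step 3: merge (GIL,T) at d=13; branch lengths GIL→11/4, T→13/2; new cluster GILT
final tree: (((G:1/2,L:1/2):13/4,I:15/4):11/4,T:13/2)
total length: 69/4

11/4,13/2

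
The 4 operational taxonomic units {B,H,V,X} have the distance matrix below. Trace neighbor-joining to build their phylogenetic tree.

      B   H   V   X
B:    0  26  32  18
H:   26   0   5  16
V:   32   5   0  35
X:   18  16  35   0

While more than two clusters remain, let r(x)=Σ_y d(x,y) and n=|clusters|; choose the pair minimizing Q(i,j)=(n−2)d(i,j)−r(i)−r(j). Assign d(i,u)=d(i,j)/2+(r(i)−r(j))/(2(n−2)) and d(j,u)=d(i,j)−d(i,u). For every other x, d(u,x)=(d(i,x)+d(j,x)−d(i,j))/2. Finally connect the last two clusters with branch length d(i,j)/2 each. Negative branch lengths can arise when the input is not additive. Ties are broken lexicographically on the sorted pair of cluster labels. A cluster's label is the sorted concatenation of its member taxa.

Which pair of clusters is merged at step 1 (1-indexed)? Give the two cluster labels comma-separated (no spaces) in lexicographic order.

B,X

step 1: merge (B,X) at d=18, Q=-109; branch lengths B→43/4, X→29/4; new cluster BX
  updated: d(BX,H)=12, d(BX,V)=49/2
step 2: merge (BX,H) at d=12, Q=-83/2; branch lengths BX→63/4, H→-15/4; new cluster BHX
  updated: d(BHX,V)=35/4
step 3: merge (BHX,V) at d=35/4; branch lengths BHX→35/8, V→35/8; new cluster BHVX
final tree: (((B:43/4,X:29/4):63/4,H:-15/4):35/8,V:35/8)
total length: 155/4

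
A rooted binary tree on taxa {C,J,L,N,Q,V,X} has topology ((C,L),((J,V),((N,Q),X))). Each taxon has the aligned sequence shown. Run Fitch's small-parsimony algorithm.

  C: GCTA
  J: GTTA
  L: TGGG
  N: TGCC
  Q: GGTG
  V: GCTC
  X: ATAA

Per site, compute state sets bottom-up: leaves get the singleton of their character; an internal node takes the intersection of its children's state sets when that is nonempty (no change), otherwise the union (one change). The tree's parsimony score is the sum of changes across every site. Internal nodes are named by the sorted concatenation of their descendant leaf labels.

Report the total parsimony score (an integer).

CL@0: {G} ∪ {T} = {G,T} (union, +1)
JV@0: {G} ∩ {G} = {G} (intersection, +0)
NQ@0: {T} ∪ {G} = {G,T} (union, +1)
NQX@0: {G,T} ∪ {A} = {A,G,T} (union, +1)
JNQVX@0: {G} ∩ {A,G,T} = {G} (intersection, +0)
CJLNQVX@0: {G,T} ∩ {G} = {G} (intersection, +0)
CL@1: {C} ∪ {G} = {C,G} (union, +1)
JV@1: {T} ∪ {C} = {C,T} (union, +1)
NQ@1: {G} ∩ {G} = {G} (intersection, +0)
NQX@1: {G} ∪ {T} = {G,T} (union, +1)
JNQVX@1: {C,T} ∩ {G,T} = {T} (intersection, +0)
CJLNQVX@1: {C,G} ∪ {T} = {C,G,T} (union, +1)
CL@2: {T} ∪ {G} = {G,T} (union, +1)
JV@2: {T} ∩ {T} = {T} (intersection, +0)
NQ@2: {C} ∪ {T} = {C,T} (union, +1)
NQX@2: {C,T} ∪ {A} = {A,C,T} (union, +1)
JNQVX@2: {T} ∩ {A,C,T} = {T} (intersection, +0)
CJLNQVX@2: {G,T} ∩ {T} = {T} (intersection, +0)
CL@3: {A} ∪ {G} = {A,G} (union, +1)
JV@3: {A} ∪ {C} = {A,C} (union, +1)
NQ@3: {C} ∪ {G} = {C,G} (union, +1)
NQX@3: {C,G} ∪ {A} = {A,C,G} (union, +1)
JNQVX@3: {A,C} ∩ {A,C,G} = {A,C} (intersection, +0)
CJLNQVX@3: {A,G} ∩ {A,C} = {A} (intersection, +0)
per-site changes: [3, 4, 3, 4]; total = 14

14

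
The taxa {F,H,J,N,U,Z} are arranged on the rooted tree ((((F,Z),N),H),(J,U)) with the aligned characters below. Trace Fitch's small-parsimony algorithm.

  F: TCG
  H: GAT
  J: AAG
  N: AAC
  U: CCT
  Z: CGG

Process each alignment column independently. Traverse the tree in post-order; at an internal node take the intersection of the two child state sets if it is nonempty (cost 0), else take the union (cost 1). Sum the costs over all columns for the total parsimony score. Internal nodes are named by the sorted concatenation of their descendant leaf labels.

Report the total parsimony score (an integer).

10

[col 0] FZ: children F:{T}, Z:{C} ∪→ {C,T}; cost 1
[col 0] FNZ: children FZ:{C,T}, N:{A} ∪→ {A,C,T}; cost 1
[col 0] FHNZ: children FNZ:{A,C,T}, H:{G} ∪→ {A,C,G,T}; cost 1
[col 0] JU: children J:{A}, U:{C} ∪→ {A,C}; cost 1
[col 0] FHJNUZ: children FHNZ:{A,C,G,T}, JU:{A,C} ∩→ {A,C}; cost 0
[col 1] FZ: children F:{C}, Z:{G} ∪→ {C,G}; cost 1
[col 1] FNZ: children FZ:{C,G}, N:{A} ∪→ {A,C,G}; cost 1
[col 1] FHNZ: children FNZ:{A,C,G}, H:{A} ∩→ {A}; cost 0
[col 1] JU: children J:{A}, U:{C} ∪→ {A,C}; cost 1
[col 1] FHJNUZ: children FHNZ:{A}, JU:{A,C} ∩→ {A}; cost 0
[col 2] FZ: children F:{G}, Z:{G} ∩→ {G}; cost 0
[col 2] FNZ: children FZ:{G}, N:{C} ∪→ {C,G}; cost 1
[col 2] FHNZ: children FNZ:{C,G}, H:{T} ∪→ {C,G,T}; cost 1
[col 2] JU: children J:{G}, U:{T} ∪→ {G,T}; cost 1
[col 2] FHJNUZ: children FHNZ:{C,G,T}, JU:{G,T} ∩→ {G,T}; cost 0
per-site changes: [4, 3, 3]; total = 10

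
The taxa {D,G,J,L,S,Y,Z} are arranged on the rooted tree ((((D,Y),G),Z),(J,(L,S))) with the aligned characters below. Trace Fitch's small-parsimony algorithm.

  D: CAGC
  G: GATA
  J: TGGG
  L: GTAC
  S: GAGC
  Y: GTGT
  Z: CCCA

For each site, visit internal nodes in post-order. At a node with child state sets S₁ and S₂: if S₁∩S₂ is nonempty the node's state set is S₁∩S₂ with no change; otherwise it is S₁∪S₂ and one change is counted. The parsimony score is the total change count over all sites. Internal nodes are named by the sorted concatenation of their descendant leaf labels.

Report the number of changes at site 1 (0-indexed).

site 0, node DY: D={C} ∪ Y={G} → {C,G} (+1)
site 0, node DGY: DY={C,G} ∩ G={G} → {G} (+0)
site 0, node DGYZ: DGY={G} ∪ Z={C} → {C,G} (+1)
site 0, node LS: L={G} ∩ S={G} → {G} (+0)
site 0, node JLS: J={T} ∪ LS={G} → {G,T} (+1)
site 0, node DGJLSYZ: DGYZ={C,G} ∩ JLS={G,T} → {G} (+0)
site 1, node DY: D={A} ∪ Y={T} → {A,T} (+1)
site 1, node DGY: DY={A,T} ∩ G={A} → {A} (+0)
site 1, node DGYZ: DGY={A} ∪ Z={C} → {A,C} (+1)
site 1, node LS: L={T} ∪ S={A} → {A,T} (+1)
site 1, node JLS: J={G} ∪ LS={A,T} → {A,G,T} (+1)
site 1, node DGJLSYZ: DGYZ={A,C} ∩ JLS={A,G,T} → {A} (+0)
site 2, node DY: D={G} ∩ Y={G} → {G} (+0)
site 2, node DGY: DY={G} ∪ G={T} → {G,T} (+1)
site 2, node DGYZ: DGY={G,T} ∪ Z={C} → {C,G,T} (+1)
site 2, node LS: L={A} ∪ S={G} → {A,G} (+1)
site 2, node JLS: J={G} ∩ LS={A,G} → {G} (+0)
site 2, node DGJLSYZ: DGYZ={C,G,T} ∩ JLS={G} → {G} (+0)
site 3, node DY: D={C} ∪ Y={T} → {C,T} (+1)
site 3, node DGY: DY={C,T} ∪ G={A} → {A,C,T} (+1)
site 3, node DGYZ: DGY={A,C,T} ∩ Z={A} → {A} (+0)
site 3, node LS: L={C} ∩ S={C} → {C} (+0)
site 3, node JLS: J={G} ∪ LS={C} → {C,G} (+1)
site 3, node DGJLSYZ: DGYZ={A} ∪ JLS={C,G} → {A,C,G} (+1)
per-site changes: [3, 4, 3, 4]; total = 14

4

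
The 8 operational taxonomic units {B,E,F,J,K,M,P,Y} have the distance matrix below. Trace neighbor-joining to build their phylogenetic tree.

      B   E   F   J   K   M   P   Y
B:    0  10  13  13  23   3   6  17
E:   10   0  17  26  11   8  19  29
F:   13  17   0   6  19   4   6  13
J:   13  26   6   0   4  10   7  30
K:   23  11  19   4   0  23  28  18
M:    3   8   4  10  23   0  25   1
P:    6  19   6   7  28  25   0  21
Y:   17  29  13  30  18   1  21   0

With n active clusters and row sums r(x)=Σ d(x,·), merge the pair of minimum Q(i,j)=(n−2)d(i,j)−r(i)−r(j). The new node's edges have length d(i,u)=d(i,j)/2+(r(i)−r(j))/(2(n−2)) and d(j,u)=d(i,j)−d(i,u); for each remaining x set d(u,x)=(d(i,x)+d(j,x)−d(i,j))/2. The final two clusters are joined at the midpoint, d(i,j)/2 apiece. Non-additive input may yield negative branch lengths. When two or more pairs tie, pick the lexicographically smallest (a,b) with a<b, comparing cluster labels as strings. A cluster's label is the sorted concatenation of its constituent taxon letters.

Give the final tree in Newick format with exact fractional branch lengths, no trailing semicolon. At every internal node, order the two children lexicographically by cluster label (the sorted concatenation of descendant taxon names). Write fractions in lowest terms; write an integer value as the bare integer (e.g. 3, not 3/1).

((((B:19/16,P:77/16):23/8,E:69/8):21/16,(F:37/24,(M:-17/4,Y:21/4):155/24):41/16):121/32,(J:-1/2,K:9/2):121/32)

step 1: merge (J,K) at d=4, Q=-198; branch lengths J→-1/2, K→9/2; new cluster JK
  updated: d(B,JK)=16, d(E,JK)=33/2, d(F,JK)=21/2, d(JK,M)=29/2, d(JK,P)=31/2, d(JK,Y)=22
step 2: merge (M,Y) at d=1, Q=-307/2; branch lengths M→-17/4, Y→21/4; new cluster MY
  updated: d(B,MY)=19/2, d(E,MY)=18, d(F,MY)=8, d(JK,MY)=71/4, d(MY,P)=45/2
step 3: merge (B,P) at d=6, Q=-199/2; branch lengths B→19/16, P→77/16; new cluster BP
  updated: d(BP,E)=23/2, d(BP,F)=13/2, d(BP,JK)=51/4, d(BP,MY)=13
step 4: merge (F,MY) at d=8, Q=-299/4; branch lengths F→37/24, MY→155/24; new cluster FMY
  updated: d(BP,FMY)=23/4, d(E,FMY)=27/2, d(FMY,JK)=81/8
step 5: merge (BP,E) at d=23/2, Q=-97/2; branch lengths BP→23/8, E→69/8; new cluster BEP
  updated: d(BEP,FMY)=31/8, d(BEP,JK)=71/8
step 6: merge (BEP,FMY) at d=31/8, Q=-183/8; branch lengths BEP→21/16, FMY→41/16; new cluster BEFMPY
  updated: d(BEFMPY,JK)=121/16
step 7: merge (BEFMPY,JK) at d=121/16; branch lengths BEFMPY→121/32, JK→121/32; new cluster BEFJKMPY
final tree: ((((B:19/16,P:77/16):23/8,E:69/8):21/16,(F:37/24,(M:-17/4,Y:21/4):155/24):41/16):121/32,(J:-1/2,K:9/2):121/32)
total length: 671/16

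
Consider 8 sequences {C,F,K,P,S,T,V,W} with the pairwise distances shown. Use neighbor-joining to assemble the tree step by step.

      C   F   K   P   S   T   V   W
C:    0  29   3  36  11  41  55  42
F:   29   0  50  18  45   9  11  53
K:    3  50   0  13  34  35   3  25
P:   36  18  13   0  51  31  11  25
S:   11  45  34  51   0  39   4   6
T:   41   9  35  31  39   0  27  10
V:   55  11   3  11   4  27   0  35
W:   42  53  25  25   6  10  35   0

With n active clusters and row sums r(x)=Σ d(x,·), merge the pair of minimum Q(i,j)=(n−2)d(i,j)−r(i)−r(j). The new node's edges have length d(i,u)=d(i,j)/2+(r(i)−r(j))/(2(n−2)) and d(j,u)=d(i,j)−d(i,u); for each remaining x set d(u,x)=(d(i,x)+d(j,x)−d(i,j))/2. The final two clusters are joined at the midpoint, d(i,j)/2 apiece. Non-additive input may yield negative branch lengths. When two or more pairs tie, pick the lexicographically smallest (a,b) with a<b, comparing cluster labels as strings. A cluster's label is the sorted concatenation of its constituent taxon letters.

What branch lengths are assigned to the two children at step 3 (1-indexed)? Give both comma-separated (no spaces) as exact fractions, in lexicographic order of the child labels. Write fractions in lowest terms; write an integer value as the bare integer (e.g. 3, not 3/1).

step 1: merge (C,K) at d=3, Q=-362; branch lengths C→6, K→-3; new cluster CK
  updated: d(CK,F)=38, d(CK,P)=23, d(CK,S)=21, d(CK,T)=73/2, d(CK,V)=55/2, d(CK,W)=32
step 2: merge (S,W) at d=6, Q=-297; branch lengths S→7/2, W→5/2; new cluster SW
  updated: d(CK,SW)=47/2, d(F,SW)=46, d(P,SW)=35, d(SW,T)=43/2, d(SW,V)=33/2
step 3: merge (F,T) at d=9, Q=-211; branch lengths F→33/8, T→39/8; new cluster FT
  updated: d(CK,FT)=131/4, d(FT,P)=20, d(FT,SW)=117/4, d(FT,V)=29/2
step 4: merge (CK,SW) at d=47/2, Q=-281/2; branch lengths CK→73/6, SW→34/3; new cluster CKSW
  updated: d(CKSW,FT)=77/4, d(CKSW,P)=69/4, d(CKSW,V)=41/4
step 5: merge (CKSW,FT) at d=77/4, Q=-62; branch lengths CKSW→63/8, FT→91/8; new cluster CFKSTW
  updated: d(CFKSTW,P)=9, d(CFKSTW,V)=11/4
step 6: merge (CFKSTW,P) at d=9, Q=-91/4; branch lengths CFKSTW→3/8, P→69/8; new cluster CFKPSTW
  updated: d(CFKPSTW,V)=19/8
step 7: merge (CFKPSTW,V) at d=19/8; branch lengths CFKPSTW→19/16, V→19/16; new cluster CFKPSTVW
final tree: (((((C:6,K:-3):73/6,(S:7/2,W:5/2):34/3):63/8,(F:33/8,T:39/8):91/8):3/8,P:69/8):19/16,V:19/16)
total length: 577/8

33/8,39/8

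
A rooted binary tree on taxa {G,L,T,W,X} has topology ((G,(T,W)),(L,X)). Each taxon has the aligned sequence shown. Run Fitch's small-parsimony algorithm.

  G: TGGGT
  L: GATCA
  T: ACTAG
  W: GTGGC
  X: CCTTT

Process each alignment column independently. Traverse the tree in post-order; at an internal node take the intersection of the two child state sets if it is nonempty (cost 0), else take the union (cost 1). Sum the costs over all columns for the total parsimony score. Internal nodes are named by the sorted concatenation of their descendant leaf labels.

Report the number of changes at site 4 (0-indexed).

3

TW@0: {A} ∪ {G} = {A,G} (union, +1)
GTW@0: {T} ∪ {A,G} = {A,G,T} (union, +1)
LX@0: {G} ∪ {C} = {C,G} (union, +1)
GLTWX@0: {A,G,T} ∩ {C,G} = {G} (intersection, +0)
TW@1: {C} ∪ {T} = {C,T} (union, +1)
GTW@1: {G} ∪ {C,T} = {C,G,T} (union, +1)
LX@1: {A} ∪ {C} = {A,C} (union, +1)
GLTWX@1: {C,G,T} ∩ {A,C} = {C} (intersection, +0)
TW@2: {T} ∪ {G} = {G,T} (union, +1)
GTW@2: {G} ∩ {G,T} = {G} (intersection, +0)
LX@2: {T} ∩ {T} = {T} (intersection, +0)
GLTWX@2: {G} ∪ {T} = {G,T} (union, +1)
TW@3: {A} ∪ {G} = {A,G} (union, +1)
GTW@3: {G} ∩ {A,G} = {G} (intersection, +0)
LX@3: {C} ∪ {T} = {C,T} (union, +1)
GLTWX@3: {G} ∪ {C,T} = {C,G,T} (union, +1)
TW@4: {G} ∪ {C} = {C,G} (union, +1)
GTW@4: {T} ∪ {C,G} = {C,G,T} (union, +1)
LX@4: {A} ∪ {T} = {A,T} (union, +1)
GLTWX@4: {C,G,T} ∩ {A,T} = {T} (intersection, +0)
per-site changes: [3, 3, 2, 3, 3]; total = 14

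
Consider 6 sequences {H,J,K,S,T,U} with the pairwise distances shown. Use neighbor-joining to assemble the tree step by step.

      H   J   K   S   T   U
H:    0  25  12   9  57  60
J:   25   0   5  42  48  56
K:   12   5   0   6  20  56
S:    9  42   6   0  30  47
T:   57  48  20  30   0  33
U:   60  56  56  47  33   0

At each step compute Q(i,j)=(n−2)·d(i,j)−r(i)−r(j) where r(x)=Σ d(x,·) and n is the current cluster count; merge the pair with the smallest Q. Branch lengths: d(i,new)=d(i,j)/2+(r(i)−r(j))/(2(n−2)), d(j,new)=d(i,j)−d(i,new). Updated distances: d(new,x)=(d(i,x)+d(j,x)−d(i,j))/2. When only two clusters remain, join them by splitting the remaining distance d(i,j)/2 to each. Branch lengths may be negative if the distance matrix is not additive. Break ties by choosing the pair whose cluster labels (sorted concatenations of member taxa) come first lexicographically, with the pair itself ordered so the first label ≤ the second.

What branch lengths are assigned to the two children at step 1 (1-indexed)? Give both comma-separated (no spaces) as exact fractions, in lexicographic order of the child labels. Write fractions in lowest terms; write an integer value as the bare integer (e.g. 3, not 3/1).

17/2,49/2

iteration 1: select T,U (d=33, Q=-308); attach at lengths (17/2, 49/2); label the merged cluster TU
  updated: d(H,TU)=42, d(J,TU)=71/2, d(K,TU)=43/2, d(S,TU)=22
iteration 2: select H,S (d=9, Q=-140); attach at lengths (6, 3); label the merged cluster HS
  updated: d(HS,J)=29, d(HS,K)=9/2, d(HS,TU)=55/2
iteration 3: select HS,TU (d=55/2, Q=-181/2); attach at lengths (63/8, 157/8); label the merged cluster HSTU
  updated: d(HSTU,J)=37/2, d(HSTU,K)=-3/4
iteration 4: select HSTU,J (d=37/2, Q=-91/4); attach at lengths (51/8, 97/8); label the merged cluster HJSTU
  updated: d(HJSTU,K)=-57/8
iteration 5: select HJSTU,K (d=-57/8); attach at lengths (-57/16, -57/16); label the merged cluster HJKSTU
final tree: ((((H:6,S:3):63/8,(T:17/2,U:49/2):157/8):51/8,J:97/8):-57/16,K:-57/16)
total length: 647/8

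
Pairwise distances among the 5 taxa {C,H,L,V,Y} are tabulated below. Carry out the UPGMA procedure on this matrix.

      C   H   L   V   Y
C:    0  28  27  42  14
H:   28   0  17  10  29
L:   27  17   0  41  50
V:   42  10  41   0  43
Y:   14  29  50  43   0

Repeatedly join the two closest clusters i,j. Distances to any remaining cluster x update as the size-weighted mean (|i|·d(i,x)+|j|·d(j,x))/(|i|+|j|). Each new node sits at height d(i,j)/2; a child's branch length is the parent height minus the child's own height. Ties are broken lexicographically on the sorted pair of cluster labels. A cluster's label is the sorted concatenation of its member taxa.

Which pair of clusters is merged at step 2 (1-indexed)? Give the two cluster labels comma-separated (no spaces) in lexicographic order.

C,Y

step 1: merge (H,V) at d=10; branch lengths H→5, V→5; new cluster HV
  updated: d(C,HV)=35, d(HV,L)=29, d(HV,Y)=36
step 2: merge (C,Y) at d=14; branch lengths C→7, Y→7; new cluster CY
  updated: d(CY,HV)=71/2, d(CY,L)=77/2
step 3: merge (HV,L) at d=29; branch lengths HV→19/2, L→29/2; new cluster HLV
  updated: d(CY,HLV)=73/2
step 4: merge (CY,HLV) at d=73/2; branch lengths CY→45/4, HLV→15/4; new cluster CHLVY
final tree: ((C:7,Y:7):45/4,((H:5,V:5):19/2,L:29/2):15/4)
total length: 63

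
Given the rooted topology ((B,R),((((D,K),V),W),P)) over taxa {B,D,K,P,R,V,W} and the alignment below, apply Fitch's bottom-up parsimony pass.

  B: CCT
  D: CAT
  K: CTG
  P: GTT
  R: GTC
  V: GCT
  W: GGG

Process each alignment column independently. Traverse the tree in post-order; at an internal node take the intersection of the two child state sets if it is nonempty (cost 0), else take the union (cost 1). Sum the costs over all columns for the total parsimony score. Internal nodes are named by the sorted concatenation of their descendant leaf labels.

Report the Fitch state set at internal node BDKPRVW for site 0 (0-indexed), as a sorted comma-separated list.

G

BR@0: {C} ∪ {G} = {C,G} (union, +1)
DK@0: {C} ∩ {C} = {C} (intersection, +0)
DKV@0: {C} ∪ {G} = {C,G} (union, +1)
DKVW@0: {C,G} ∩ {G} = {G} (intersection, +0)
DKPVW@0: {G} ∩ {G} = {G} (intersection, +0)
BDKPRVW@0: {C,G} ∩ {G} = {G} (intersection, +0)
BR@1: {C} ∪ {T} = {C,T} (union, +1)
DK@1: {A} ∪ {T} = {A,T} (union, +1)
DKV@1: {A,T} ∪ {C} = {A,C,T} (union, +1)
DKVW@1: {A,C,T} ∪ {G} = {A,C,G,T} (union, +1)
DKPVW@1: {A,C,G,T} ∩ {T} = {T} (intersection, +0)
BDKPRVW@1: {C,T} ∩ {T} = {T} (intersection, +0)
BR@2: {T} ∪ {C} = {C,T} (union, +1)
DK@2: {T} ∪ {G} = {G,T} (union, +1)
DKV@2: {G,T} ∩ {T} = {T} (intersection, +0)
DKVW@2: {T} ∪ {G} = {G,T} (union, +1)
DKPVW@2: {G,T} ∩ {T} = {T} (intersection, +0)
BDKPRVW@2: {C,T} ∩ {T} = {T} (intersection, +0)
per-site changes: [2, 4, 3]; total = 9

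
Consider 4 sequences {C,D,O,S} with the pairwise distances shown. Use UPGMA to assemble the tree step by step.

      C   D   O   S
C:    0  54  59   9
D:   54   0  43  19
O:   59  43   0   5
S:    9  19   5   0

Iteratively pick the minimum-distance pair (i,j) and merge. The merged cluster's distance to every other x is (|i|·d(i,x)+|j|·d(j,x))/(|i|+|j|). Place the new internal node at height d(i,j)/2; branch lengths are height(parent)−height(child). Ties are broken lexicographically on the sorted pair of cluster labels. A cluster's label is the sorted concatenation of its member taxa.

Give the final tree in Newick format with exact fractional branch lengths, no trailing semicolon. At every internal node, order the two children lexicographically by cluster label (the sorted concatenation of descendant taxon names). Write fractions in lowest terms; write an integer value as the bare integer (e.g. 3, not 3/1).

step 1: merge (O,S) at d=5; branch lengths O→5/2, S→5/2; new cluster OS
  updated: d(C,OS)=34, d(D,OS)=31
step 2: merge (D,OS) at d=31; branch lengths D→31/2, OS→13; new cluster DOS
  updated: d(C,DOS)=122/3
step 3: merge (C,DOS) at d=122/3; branch lengths C→61/3, DOS→29/6; new cluster CDOS
final tree: (C:61/3,(D:31/2,(O:5/2,S:5/2):13):29/6)
total length: 176/3

(C:61/3,(D:31/2,(O:5/2,S:5/2):13):29/6)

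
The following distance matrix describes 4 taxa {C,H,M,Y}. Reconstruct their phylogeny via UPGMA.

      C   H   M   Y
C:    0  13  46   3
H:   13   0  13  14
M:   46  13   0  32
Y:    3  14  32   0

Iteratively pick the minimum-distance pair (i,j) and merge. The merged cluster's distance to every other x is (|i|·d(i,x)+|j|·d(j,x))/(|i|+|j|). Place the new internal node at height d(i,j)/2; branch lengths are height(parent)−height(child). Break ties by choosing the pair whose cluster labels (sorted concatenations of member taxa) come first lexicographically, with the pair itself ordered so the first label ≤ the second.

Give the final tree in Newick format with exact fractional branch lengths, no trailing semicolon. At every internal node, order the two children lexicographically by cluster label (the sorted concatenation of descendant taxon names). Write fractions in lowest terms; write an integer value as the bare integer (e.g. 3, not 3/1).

((C:3/2,Y:3/2):93/8,(H:13/2,M:13/2):53/8)

1. join C+Y (d=3) ⇒ CY; edges |C|=3/2, |Y|=3/2
  updated: d(CY,H)=27/2, d(CY,M)=39
2. join H+M (d=13) ⇒ HM; edges |H|=13/2, |M|=13/2
  updated: d(CY,HM)=105/4
3. join CY+HM (d=105/4) ⇒ CHMY; edges |CY|=93/8, |HM|=53/8
final tree: ((C:3/2,Y:3/2):93/8,(H:13/2,M:13/2):53/8)
total length: 137/4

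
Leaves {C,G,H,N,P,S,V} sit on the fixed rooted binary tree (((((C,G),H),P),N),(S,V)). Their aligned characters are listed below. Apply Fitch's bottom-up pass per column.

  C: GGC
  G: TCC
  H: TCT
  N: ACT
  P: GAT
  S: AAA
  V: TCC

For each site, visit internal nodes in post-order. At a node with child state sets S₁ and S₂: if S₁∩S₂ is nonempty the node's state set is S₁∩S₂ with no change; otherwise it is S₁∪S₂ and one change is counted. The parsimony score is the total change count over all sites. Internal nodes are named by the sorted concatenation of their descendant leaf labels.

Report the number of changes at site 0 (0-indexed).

4

[col 0] CG: children C:{G}, G:{T} ∪→ {G,T}; cost 1
[col 0] CGH: children CG:{G,T}, H:{T} ∩→ {T}; cost 0
[col 0] CGHP: children CGH:{T}, P:{G} ∪→ {G,T}; cost 1
[col 0] CGHNP: children CGHP:{G,T}, N:{A} ∪→ {A,G,T}; cost 1
[col 0] SV: children S:{A}, V:{T} ∪→ {A,T}; cost 1
[col 0] CGHNPSV: children CGHNP:{A,G,T}, SV:{A,T} ∩→ {A,T}; cost 0
[col 1] CG: children C:{G}, G:{C} ∪→ {C,G}; cost 1
[col 1] CGH: children CG:{C,G}, H:{C} ∩→ {C}; cost 0
[col 1] CGHP: children CGH:{C}, P:{A} ∪→ {A,C}; cost 1
[col 1] CGHNP: children CGHP:{A,C}, N:{C} ∩→ {C}; cost 0
[col 1] SV: children S:{A}, V:{C} ∪→ {A,C}; cost 1
[col 1] CGHNPSV: children CGHNP:{C}, SV:{A,C} ∩→ {C}; cost 0
[col 2] CG: children C:{C}, G:{C} ∩→ {C}; cost 0
[col 2] CGH: children CG:{C}, H:{T} ∪→ {C,T}; cost 1
[col 2] CGHP: children CGH:{C,T}, P:{T} ∩→ {T}; cost 0
[col 2] CGHNP: children CGHP:{T}, N:{T} ∩→ {T}; cost 0
[col 2] SV: children S:{A}, V:{C} ∪→ {A,C}; cost 1
[col 2] CGHNPSV: children CGHNP:{T}, SV:{A,C} ∪→ {A,C,T}; cost 1
per-site changes: [4, 3, 3]; total = 10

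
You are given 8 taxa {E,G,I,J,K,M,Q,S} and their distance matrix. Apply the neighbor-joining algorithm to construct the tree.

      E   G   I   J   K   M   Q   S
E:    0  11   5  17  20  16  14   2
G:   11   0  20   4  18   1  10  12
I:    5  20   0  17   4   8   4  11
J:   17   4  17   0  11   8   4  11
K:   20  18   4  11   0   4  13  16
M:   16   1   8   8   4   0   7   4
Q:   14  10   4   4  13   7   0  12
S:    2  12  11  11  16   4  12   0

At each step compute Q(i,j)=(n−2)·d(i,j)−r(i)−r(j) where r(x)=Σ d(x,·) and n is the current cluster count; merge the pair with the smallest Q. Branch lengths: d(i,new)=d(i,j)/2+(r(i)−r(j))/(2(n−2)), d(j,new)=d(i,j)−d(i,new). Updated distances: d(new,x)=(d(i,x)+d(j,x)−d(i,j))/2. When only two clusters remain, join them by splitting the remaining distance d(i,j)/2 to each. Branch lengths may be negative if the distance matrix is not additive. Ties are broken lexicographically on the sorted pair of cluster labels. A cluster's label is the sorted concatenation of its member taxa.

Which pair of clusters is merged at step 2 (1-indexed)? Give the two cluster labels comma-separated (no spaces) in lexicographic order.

iteration 1: select E,S (d=2, Q=-141); attach at lengths (29/12, -5/12); label the merged cluster ES
  updated: d(ES,G)=21/2, d(ES,I)=7, d(ES,J)=13, d(ES,K)=17, d(ES,M)=9, d(ES,Q)=12
iteration 2: select I,K (d=4, Q=-107); attach at lengths (13/10, 27/10); label the merged cluster IK
  updated: d(ES,IK)=10, d(G,IK)=17, d(IK,J)=12, d(IK,M)=4, d(IK,Q)=13/2
iteration 3: select G,J (d=4, Q=-135/2); attach at lengths (35/16, 29/16); label the merged cluster GJ
  updated: d(ES,GJ)=39/4, d(GJ,IK)=25/2, d(GJ,M)=5/2, d(GJ,Q)=5
iteration 4: select GJ,Q (d=5, Q=-181/4); attach at lengths (19/8, 21/8); label the merged cluster GJQ
  updated: d(ES,GJQ)=67/8, d(GJQ,IK)=7, d(GJQ,M)=9/4
iteration 5: select ES,IK (d=10, Q=-227/8); attach at lengths (211/32, 109/32); label the merged cluster EIKS
  updated: d(EIKS,GJQ)=43/16, d(EIKS,M)=3/2
iteration 6: select EIKS,GJQ (d=43/16, Q=-103/16); attach at lengths (31/32, 55/32); label the merged cluster EGIJKQS
  updated: d(EGIJKQS,M)=17/32
iteration 7: select EGIJKQS,M (d=17/32); attach at lengths (17/64, 17/64); label the merged cluster EGIJKMQS
final tree: ((((E:29/12,S:-5/12):211/32,(I:13/10,K:27/10):109/32):31/32,((G:35/16,J:29/16):19/8,Q:21/8):55/32):17/64,M:17/64)
total length: 903/32

I,K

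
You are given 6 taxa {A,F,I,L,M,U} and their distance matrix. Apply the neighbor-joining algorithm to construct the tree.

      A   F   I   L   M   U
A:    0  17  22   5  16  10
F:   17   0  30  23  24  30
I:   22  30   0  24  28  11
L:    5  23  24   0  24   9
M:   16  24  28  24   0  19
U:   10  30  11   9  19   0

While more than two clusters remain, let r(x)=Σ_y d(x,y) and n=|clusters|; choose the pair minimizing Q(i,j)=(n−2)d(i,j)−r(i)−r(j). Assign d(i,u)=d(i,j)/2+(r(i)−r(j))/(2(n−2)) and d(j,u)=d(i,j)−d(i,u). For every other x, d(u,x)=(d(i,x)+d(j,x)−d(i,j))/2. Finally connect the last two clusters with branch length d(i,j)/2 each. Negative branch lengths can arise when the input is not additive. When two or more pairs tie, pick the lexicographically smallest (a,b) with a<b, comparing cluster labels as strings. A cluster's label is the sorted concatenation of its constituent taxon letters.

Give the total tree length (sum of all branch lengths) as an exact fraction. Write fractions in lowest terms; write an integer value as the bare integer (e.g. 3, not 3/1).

103/2

1. join I+U (d=11, Q=-150) ⇒ IU; edges |I|=10, |U|=1
  updated: d(A,IU)=21/2, d(F,IU)=49/2, d(IU,L)=11, d(IU,M)=18
2. join F+M (d=24, Q=-197/2) ⇒ FM; edges |F|=157/12, |M|=131/12
  updated: d(A,FM)=9/2, d(FM,IU)=37/4, d(FM,L)=23/2
3. join A+L (d=5, Q=-75/2) ⇒ AL; edges |A|=5/8, |L|=35/8
  updated: d(AL,FM)=11/2, d(AL,IU)=33/4
4. join AL+FM (d=11/2, Q=-23) ⇒ AFLM; edges |AL|=9/4, |FM|=13/4
  updated: d(AFLM,IU)=6
5. join AFLM+IU (d=6) ⇒ AFILMU; edges |AFLM|=3, |IU|=3
final tree: (((A:5/8,L:35/8):9/4,(F:157/12,M:131/12):13/4):3,(I:10,U:1):3)
total length: 103/2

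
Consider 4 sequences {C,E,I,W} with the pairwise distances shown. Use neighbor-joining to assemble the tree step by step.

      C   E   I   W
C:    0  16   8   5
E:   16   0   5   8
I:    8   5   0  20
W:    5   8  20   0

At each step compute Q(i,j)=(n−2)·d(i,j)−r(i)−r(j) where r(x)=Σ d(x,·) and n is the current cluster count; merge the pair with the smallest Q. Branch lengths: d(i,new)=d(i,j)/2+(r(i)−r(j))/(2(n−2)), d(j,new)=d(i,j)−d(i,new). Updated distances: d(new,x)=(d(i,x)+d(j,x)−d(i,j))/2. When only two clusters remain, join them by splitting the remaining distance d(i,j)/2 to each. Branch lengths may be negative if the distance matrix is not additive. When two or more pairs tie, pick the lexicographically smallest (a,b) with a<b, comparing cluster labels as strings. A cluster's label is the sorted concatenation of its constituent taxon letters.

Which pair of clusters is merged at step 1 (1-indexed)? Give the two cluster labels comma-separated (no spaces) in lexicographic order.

C,W

step 1: merge (C,W) at d=5, Q=-52; branch lengths C→3/2, W→7/2; new cluster CW
  updated: d(CW,E)=19/2, d(CW,I)=23/2
step 2: merge (CW,E) at d=19/2, Q=-26; branch lengths CW→8, E→3/2; new cluster CEW
  updated: d(CEW,I)=7/2
step 3: merge (CEW,I) at d=7/2; branch lengths CEW→7/4, I→7/4; new cluster CEIW
final tree: (((C:3/2,W:7/2):8,E:3/2):7/4,I:7/4)
total length: 18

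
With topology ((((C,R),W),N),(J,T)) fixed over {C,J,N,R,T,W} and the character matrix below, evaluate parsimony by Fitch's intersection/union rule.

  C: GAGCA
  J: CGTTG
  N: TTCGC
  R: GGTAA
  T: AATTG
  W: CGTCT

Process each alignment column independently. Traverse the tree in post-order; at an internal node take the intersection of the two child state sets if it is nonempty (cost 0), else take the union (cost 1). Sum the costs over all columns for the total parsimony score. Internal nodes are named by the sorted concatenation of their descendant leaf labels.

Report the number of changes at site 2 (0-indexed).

2

site 0, node CR: C={G} ∩ R={G} → {G} (+0)
site 0, node CRW: CR={G} ∪ W={C} → {C,G} (+1)
site 0, node CNRW: CRW={C,G} ∪ N={T} → {C,G,T} (+1)
site 0, node JT: J={C} ∪ T={A} → {A,C} (+1)
site 0, node CJNRTW: CNRW={C,G,T} ∩ JT={A,C} → {C} (+0)
site 1, node CR: C={A} ∪ R={G} → {A,G} (+1)
site 1, node CRW: CR={A,G} ∩ W={G} → {G} (+0)
site 1, node CNRW: CRW={G} ∪ N={T} → {G,T} (+1)
site 1, node JT: J={G} ∪ T={A} → {A,G} (+1)
site 1, node CJNRTW: CNRW={G,T} ∩ JT={A,G} → {G} (+0)
site 2, node CR: C={G} ∪ R={T} → {G,T} (+1)
site 2, node CRW: CR={G,T} ∩ W={T} → {T} (+0)
site 2, node CNRW: CRW={T} ∪ N={C} → {C,T} (+1)
site 2, node JT: J={T} ∩ T={T} → {T} (+0)
site 2, node CJNRTW: CNRW={C,T} ∩ JT={T} → {T} (+0)
site 3, node CR: C={C} ∪ R={A} → {A,C} (+1)
site 3, node CRW: CR={A,C} ∩ W={C} → {C} (+0)
site 3, node CNRW: CRW={C} ∪ N={G} → {C,G} (+1)
site 3, node JT: J={T} ∩ T={T} → {T} (+0)
site 3, node CJNRTW: CNRW={C,G} ∪ JT={T} → {C,G,T} (+1)
site 4, node CR: C={A} ∩ R={A} → {A} (+0)
site 4, node CRW: CR={A} ∪ W={T} → {A,T} (+1)
site 4, node CNRW: CRW={A,T} ∪ N={C} → {A,C,T} (+1)
site 4, node JT: J={G} ∩ T={G} → {G} (+0)
site 4, node CJNRTW: CNRW={A,C,T} ∪ JT={G} → {A,C,G,T} (+1)
per-site changes: [3, 3, 2, 3, 3]; total = 14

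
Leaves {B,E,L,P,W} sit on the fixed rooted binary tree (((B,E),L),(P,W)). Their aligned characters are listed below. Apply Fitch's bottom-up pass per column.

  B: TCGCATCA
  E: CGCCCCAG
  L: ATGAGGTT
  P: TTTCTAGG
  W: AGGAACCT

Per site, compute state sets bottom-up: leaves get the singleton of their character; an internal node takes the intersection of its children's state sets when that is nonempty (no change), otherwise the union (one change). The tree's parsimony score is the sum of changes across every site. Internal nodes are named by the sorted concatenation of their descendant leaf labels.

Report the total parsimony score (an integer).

22

site 0, node BE: B={T} ∪ E={C} → {C,T} (+1)
site 0, node BEL: BE={C,T} ∪ L={A} → {A,C,T} (+1)
site 0, node PW: P={T} ∪ W={A} → {A,T} (+1)
site 0, node BELPW: BEL={A,C,T} ∩ PW={A,T} → {A,T} (+0)
site 1, node BE: B={C} ∪ E={G} → {C,G} (+1)
site 1, node BEL: BE={C,G} ∪ L={T} → {C,G,T} (+1)
site 1, node PW: P={T} ∪ W={G} → {G,T} (+1)
site 1, node BELPW: BEL={C,G,T} ∩ PW={G,T} → {G,T} (+0)
site 2, node BE: B={G} ∪ E={C} → {C,G} (+1)
site 2, node BEL: BE={C,G} ∩ L={G} → {G} (+0)
site 2, node PW: P={T} ∪ W={G} → {G,T} (+1)
site 2, node BELPW: BEL={G} ∩ PW={G,T} → {G} (+0)
site 3, node BE: B={C} ∩ E={C} → {C} (+0)
site 3, node BEL: BE={C} ∪ L={A} → {A,C} (+1)
site 3, node PW: P={C} ∪ W={A} → {A,C} (+1)
site 3, node BELPW: BEL={A,C} ∩ PW={A,C} → {A,C} (+0)
site 4, node BE: B={A} ∪ E={C} → {A,C} (+1)
site 4, node BEL: BE={A,C} ∪ L={G} → {A,C,G} (+1)
site 4, node PW: P={T} ∪ W={A} → {A,T} (+1)
site 4, node BELPW: BEL={A,C,G} ∩ PW={A,T} → {A} (+0)
site 5, node BE: B={T} ∪ E={C} → {C,T} (+1)
site 5, node BEL: BE={C,T} ∪ L={G} → {C,G,T} (+1)
site 5, node PW: P={A} ∪ W={C} → {A,C} (+1)
site 5, node BELPW: BEL={C,G,T} ∩ PW={A,C} → {C} (+0)
site 6, node BE: B={C} ∪ E={A} → {A,C} (+1)
site 6, node BEL: BE={A,C} ∪ L={T} → {A,C,T} (+1)
site 6, node PW: P={G} ∪ W={C} → {C,G} (+1)
site 6, node BELPW: BEL={A,C,T} ∩ PW={C,G} → {C} (+0)
site 7, node BE: B={A} ∪ E={G} → {A,G} (+1)
site 7, node BEL: BE={A,G} ∪ L={T} → {A,G,T} (+1)
site 7, node PW: P={G} ∪ W={T} → {G,T} (+1)
site 7, node BELPW: BEL={A,G,T} ∩ PW={G,T} → {G,T} (+0)
per-site changes: [3, 3, 2, 2, 3, 3, 3, 3]; total = 22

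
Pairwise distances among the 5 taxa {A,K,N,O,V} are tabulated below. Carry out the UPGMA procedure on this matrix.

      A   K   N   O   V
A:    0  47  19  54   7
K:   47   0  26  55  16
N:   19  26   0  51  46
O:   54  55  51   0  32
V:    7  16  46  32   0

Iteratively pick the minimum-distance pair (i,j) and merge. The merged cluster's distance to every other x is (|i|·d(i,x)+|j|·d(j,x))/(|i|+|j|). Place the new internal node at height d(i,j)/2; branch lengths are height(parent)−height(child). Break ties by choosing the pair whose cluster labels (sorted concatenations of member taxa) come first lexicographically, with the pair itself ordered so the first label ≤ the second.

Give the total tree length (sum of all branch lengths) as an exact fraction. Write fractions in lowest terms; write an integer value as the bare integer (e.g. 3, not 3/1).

161/2

step 1: merge (A,V) at d=7; branch lengths A→7/2, V→7/2; new cluster AV
  updated: d(AV,K)=63/2, d(AV,N)=65/2, d(AV,O)=43
step 2: merge (K,N) at d=26; branch lengths K→13, N→13; new cluster KN
  updated: d(AV,KN)=32, d(KN,O)=53
step 3: merge (AV,KN) at d=32; branch lengths AV→25/2, KN→3; new cluster AKNV
  updated: d(AKNV,O)=48
step 4: merge (AKNV,O) at d=48; branch lengths AKNV→8, O→24; new cluster AKNOV
final tree: (((A:7/2,V:7/2):25/2,(K:13,N:13):3):8,O:24)
total length: 161/2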